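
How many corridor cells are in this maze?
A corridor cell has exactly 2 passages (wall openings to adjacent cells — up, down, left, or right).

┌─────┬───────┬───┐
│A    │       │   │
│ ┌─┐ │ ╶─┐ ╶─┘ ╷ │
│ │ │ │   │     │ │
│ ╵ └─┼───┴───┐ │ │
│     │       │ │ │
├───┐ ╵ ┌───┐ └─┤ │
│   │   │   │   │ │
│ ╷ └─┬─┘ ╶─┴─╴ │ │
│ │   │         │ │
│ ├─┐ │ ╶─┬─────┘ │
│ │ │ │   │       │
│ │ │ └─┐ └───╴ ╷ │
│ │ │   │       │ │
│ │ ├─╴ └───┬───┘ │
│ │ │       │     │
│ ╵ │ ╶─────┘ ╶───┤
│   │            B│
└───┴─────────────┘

Counting cells with exactly 2 passages:
Total corridor cells: 63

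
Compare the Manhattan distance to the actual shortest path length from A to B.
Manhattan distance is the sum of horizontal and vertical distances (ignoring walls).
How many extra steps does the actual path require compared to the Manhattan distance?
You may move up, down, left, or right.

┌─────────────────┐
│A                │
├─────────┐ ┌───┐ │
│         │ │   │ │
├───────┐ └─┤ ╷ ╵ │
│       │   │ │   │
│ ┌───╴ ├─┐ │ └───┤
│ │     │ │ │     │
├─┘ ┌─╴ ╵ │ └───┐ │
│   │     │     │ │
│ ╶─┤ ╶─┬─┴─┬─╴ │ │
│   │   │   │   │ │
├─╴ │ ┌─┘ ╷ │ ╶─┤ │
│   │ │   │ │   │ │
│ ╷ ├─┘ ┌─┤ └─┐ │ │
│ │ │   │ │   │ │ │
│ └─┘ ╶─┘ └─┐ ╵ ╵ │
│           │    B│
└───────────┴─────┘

Manhattan distance: |8 - 0| + |8 - 0| = 16
Actual path length: 22
Extra steps: 22 - 16 = 6

Solution:

┌─────────────────┐
│A → → → → → → → ↓│
├─────────┐ ┌───┐ │
│         │ │↓ ↰│↓│
├───────┐ └─┤ ╷ ╵ │
│       │   │↓│↑ ↲│
│ ┌───╴ ├─┐ │ └───┤
│ │     │ │ │↳ → ↓│
├─┘ ┌─╴ ╵ │ └───┐ │
│   │     │     │↓│
│ ╶─┤ ╶─┬─┴─┬─╴ │ │
│   │   │   │   │↓│
├─╴ │ ┌─┘ ╷ │ ╶─┤ │
│   │ │   │ │   │↓│
│ ╷ ├─┘ ┌─┤ └─┐ │ │
│ │ │   │ │   │ │↓│
│ └─┘ ╶─┘ └─┐ ╵ ╵ │
│           │    B│
└───────────┴─────┘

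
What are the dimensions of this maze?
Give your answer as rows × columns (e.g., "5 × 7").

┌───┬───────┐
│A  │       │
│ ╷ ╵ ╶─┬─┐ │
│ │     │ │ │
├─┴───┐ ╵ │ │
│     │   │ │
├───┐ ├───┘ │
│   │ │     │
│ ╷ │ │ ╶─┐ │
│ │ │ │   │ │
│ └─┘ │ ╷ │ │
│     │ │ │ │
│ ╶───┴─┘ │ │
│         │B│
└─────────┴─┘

Counting the maze dimensions:
Rows (vertical): 7
Columns (horizontal): 6
Dimensions: 7 × 6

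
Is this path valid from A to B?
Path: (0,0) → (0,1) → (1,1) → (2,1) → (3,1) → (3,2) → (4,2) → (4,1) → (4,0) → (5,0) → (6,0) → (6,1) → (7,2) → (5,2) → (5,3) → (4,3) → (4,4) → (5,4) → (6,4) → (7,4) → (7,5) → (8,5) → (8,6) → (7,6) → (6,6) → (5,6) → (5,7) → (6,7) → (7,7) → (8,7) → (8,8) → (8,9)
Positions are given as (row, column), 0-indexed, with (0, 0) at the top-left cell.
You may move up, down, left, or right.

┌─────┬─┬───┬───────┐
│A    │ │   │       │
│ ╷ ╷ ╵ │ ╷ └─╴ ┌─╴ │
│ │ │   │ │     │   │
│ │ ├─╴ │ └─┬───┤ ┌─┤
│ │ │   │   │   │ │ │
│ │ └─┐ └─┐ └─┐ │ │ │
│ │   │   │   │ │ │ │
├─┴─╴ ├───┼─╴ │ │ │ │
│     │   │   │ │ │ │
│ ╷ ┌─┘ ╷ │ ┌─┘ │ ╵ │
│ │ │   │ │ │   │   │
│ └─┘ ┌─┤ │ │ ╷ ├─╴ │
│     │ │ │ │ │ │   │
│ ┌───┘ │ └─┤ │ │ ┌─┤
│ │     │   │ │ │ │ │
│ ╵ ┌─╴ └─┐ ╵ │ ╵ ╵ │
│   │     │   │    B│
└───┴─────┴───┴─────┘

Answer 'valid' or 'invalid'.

Checking path validity:
Result: Invalid move at step 12: cannot move from (6, 1) to (7, 2).

invalid

Correct solution:

┌─────┬─┬───┬───────┐
│A ↓  │ │   │       │
│ ╷ ╷ ╵ │ ╷ └─╴ ┌─╴ │
│ │↓│   │ │     │   │
│ │ ├─╴ │ └─┬───┤ ┌─┤
│ │↓│   │   │   │ │ │
│ │ └─┐ └─┐ └─┐ │ │ │
│ │↳ ↓│   │   │ │ │ │
├─┴─╴ ├───┼─╴ │ │ │ │
│↓ ← ↲│↱ ↓│   │ │ │ │
│ ╷ ┌─┘ ╷ │ ┌─┘ │ ╵ │
│↓│ │↱ ↑│↓│ │↱ ↓│   │
│ └─┘ ┌─┤ │ │ ╷ ├─╴ │
│↳ → ↑│ │↓│ │↑│↓│   │
│ ┌───┘ │ └─┤ │ │ ┌─┤
│ │     │↳ ↓│↑│↓│ │ │
│ ╵ ┌─╴ └─┐ ╵ │ ╵ ╵ │
│   │     │↳ ↑│↳ → B│
└───┴─────┴───┴─────┘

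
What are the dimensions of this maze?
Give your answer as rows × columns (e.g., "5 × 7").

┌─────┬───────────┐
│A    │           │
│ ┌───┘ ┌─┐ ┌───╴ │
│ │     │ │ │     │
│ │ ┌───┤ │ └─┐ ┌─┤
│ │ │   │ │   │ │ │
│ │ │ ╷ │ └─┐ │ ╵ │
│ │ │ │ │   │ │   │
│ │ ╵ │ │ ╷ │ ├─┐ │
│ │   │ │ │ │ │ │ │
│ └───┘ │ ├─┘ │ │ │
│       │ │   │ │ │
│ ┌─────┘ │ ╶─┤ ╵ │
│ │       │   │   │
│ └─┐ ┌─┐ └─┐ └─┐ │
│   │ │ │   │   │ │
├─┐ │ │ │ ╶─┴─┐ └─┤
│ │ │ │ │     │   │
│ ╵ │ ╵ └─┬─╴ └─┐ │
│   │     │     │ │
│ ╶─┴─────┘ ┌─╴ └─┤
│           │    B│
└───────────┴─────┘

Counting the maze dimensions:
Rows (vertical): 11
Columns (horizontal): 9
Dimensions: 11 × 9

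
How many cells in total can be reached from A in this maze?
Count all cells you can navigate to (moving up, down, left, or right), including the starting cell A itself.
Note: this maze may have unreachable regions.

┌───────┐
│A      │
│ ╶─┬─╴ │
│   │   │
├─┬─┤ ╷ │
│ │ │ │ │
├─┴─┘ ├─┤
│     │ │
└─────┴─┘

Using BFS/flood-fill to find all reachable cells from A:
Maze size: 4 × 4 = 16 total cells
3 cell(s) are walled off and cannot be reached from A.
Reachable cells: 13

Reachable region (· marks reachable cells):

┌───────┐
│A · · ·│
│ ╶─┬─╴ │
│· ·│· ·│
├─┬─┤ ╷ │
│ │ │·│·│
├─┴─┘ ├─┤
│· · ·│ │
└─────┴─┘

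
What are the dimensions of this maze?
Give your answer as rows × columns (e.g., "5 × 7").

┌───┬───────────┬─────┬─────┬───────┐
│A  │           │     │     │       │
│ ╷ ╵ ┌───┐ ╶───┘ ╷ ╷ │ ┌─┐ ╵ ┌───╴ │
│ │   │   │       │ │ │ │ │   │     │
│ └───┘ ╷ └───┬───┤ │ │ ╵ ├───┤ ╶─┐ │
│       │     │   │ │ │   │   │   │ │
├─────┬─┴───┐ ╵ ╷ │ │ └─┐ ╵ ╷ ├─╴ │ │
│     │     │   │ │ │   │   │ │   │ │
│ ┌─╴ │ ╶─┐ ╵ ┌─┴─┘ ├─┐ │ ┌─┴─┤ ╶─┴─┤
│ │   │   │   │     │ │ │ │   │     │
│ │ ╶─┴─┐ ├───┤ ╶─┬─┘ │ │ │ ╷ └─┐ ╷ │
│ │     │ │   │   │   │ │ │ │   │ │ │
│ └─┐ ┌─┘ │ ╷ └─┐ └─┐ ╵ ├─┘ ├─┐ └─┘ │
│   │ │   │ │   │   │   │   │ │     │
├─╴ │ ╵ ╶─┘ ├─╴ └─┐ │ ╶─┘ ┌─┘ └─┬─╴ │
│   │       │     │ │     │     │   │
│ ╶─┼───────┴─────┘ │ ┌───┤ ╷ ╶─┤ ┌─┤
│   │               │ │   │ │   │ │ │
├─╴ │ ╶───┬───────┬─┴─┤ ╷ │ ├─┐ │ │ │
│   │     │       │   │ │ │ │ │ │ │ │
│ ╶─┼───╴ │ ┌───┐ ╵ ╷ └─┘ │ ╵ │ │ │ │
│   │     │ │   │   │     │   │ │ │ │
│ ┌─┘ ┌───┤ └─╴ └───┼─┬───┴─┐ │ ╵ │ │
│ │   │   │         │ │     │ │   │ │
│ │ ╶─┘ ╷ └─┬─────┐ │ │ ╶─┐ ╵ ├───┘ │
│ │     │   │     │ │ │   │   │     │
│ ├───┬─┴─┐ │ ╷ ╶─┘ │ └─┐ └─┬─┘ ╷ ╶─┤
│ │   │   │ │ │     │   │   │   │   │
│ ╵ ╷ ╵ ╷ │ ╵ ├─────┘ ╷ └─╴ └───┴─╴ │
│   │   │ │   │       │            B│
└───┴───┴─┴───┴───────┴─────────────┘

Counting the maze dimensions:
Rows (vertical): 15
Columns (horizontal): 18
Dimensions: 15 × 18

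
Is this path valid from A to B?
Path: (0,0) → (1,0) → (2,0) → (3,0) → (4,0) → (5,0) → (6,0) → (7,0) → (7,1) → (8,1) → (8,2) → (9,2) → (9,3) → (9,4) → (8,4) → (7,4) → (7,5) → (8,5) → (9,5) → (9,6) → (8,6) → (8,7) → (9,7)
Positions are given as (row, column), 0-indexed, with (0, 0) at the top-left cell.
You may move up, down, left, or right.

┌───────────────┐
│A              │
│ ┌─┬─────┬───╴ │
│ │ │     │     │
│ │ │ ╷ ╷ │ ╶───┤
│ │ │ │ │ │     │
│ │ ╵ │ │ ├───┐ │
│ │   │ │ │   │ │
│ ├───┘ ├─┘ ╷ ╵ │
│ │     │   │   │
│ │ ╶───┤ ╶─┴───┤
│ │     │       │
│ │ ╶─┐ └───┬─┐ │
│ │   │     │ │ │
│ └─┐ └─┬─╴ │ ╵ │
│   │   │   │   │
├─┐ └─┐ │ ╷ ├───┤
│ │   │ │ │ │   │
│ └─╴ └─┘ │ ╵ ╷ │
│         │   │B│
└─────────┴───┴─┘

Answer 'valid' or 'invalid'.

Checking path validity:
Result: All consecutive moves are passable.

valid

Correct solution:

┌───────────────┐
│A              │
│ ┌─┬─────┬───╴ │
│↓│ │     │     │
│ │ │ ╷ ╷ │ ╶───┤
│↓│ │ │ │ │     │
│ │ ╵ │ │ ├───┐ │
│↓│   │ │ │   │ │
│ ├───┘ ├─┘ ╷ ╵ │
│↓│     │   │   │
│ │ ╶───┤ ╶─┴───┤
│↓│     │       │
│ │ ╶─┐ └───┬─┐ │
│↓│   │     │ │ │
│ └─┐ └─┬─╴ │ ╵ │
│↳ ↓│   │↱ ↓│   │
├─┐ └─┐ │ ╷ ├───┤
│ │↳ ↓│ │↑│↓│↱ ↓│
│ └─╴ └─┘ │ ╵ ╷ │
│    ↳ → ↑│↳ ↑│B│
└─────────┴───┴─┘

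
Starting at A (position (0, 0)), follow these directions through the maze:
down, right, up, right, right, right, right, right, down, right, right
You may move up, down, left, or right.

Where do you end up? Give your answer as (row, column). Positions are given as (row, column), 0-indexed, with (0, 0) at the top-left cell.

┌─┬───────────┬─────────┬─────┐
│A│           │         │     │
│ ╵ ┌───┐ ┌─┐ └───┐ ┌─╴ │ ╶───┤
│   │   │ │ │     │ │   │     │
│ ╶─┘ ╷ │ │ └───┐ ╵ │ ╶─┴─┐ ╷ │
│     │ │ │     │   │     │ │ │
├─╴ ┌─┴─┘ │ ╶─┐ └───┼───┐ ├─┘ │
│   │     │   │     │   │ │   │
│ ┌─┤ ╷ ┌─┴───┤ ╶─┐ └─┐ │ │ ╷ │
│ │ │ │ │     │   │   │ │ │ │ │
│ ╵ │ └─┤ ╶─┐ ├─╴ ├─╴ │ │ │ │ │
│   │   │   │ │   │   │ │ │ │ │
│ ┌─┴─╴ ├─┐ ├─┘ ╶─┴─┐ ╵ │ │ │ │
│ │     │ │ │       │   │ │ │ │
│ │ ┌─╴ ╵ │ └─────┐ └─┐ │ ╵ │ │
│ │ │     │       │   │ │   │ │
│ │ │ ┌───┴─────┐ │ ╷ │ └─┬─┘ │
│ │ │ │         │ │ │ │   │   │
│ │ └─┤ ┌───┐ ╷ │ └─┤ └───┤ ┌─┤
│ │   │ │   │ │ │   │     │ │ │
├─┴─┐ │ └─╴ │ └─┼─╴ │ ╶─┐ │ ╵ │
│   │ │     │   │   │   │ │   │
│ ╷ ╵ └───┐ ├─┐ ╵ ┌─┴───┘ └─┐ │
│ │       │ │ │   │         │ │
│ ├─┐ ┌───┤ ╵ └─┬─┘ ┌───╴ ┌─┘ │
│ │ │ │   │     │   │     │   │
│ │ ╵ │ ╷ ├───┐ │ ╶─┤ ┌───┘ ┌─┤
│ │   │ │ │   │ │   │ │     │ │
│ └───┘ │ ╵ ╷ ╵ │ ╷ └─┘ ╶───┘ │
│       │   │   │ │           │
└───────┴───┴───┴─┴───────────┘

Following directions step by step:
Start: (0, 0)
  down: (0, 0) → (1, 0)
  right: (1, 0) → (1, 1)
  up: (1, 1) → (0, 1)
  right: (0, 1) → (0, 2)
  right: (0, 2) → (0, 3)
  right: (0, 3) → (0, 4)
  right: (0, 4) → (0, 5)
  right: (0, 5) → (0, 6)
  down: (0, 6) → (1, 6)
  right: (1, 6) → (1, 7)
  right: (1, 7) → (1, 8)
Final position: (1, 8)

Path taken:

┌─┬───────────┬─────────┬─────┐
│A│↱ → → → → ↓│         │     │
│ ╵ ┌───┐ ┌─┐ └───┐ ┌─╴ │ ╶───┤
│↳ ↑│   │ │ │↳ → B│ │   │     │
│ ╶─┘ ╷ │ │ └───┐ ╵ │ ╶─┴─┐ ╷ │
│     │ │ │     │   │     │ │ │
├─╴ ┌─┴─┘ │ ╶─┐ └───┼───┐ ├─┘ │
│   │     │   │     │   │ │   │
│ ┌─┤ ╷ ┌─┴───┤ ╶─┐ └─┐ │ │ ╷ │
│ │ │ │ │     │   │   │ │ │ │ │
│ ╵ │ └─┤ ╶─┐ ├─╴ ├─╴ │ │ │ │ │
│   │   │   │ │   │   │ │ │ │ │
│ ┌─┴─╴ ├─┐ ├─┘ ╶─┴─┐ ╵ │ │ │ │
│ │     │ │ │       │   │ │ │ │
│ │ ┌─╴ ╵ │ └─────┐ └─┐ │ ╵ │ │
│ │ │     │       │   │ │   │ │
│ │ │ ┌───┴─────┐ │ ╷ │ └─┬─┘ │
│ │ │ │         │ │ │ │   │   │
│ │ └─┤ ┌───┐ ╷ │ └─┤ └───┤ ┌─┤
│ │   │ │   │ │ │   │     │ │ │
├─┴─┐ │ └─╴ │ └─┼─╴ │ ╶─┐ │ ╵ │
│   │ │     │   │   │   │ │   │
│ ╷ ╵ └───┐ ├─┐ ╵ ┌─┴───┘ └─┐ │
│ │       │ │ │   │         │ │
│ ├─┐ ┌───┤ ╵ └─┬─┘ ┌───╴ ┌─┘ │
│ │ │ │   │     │   │     │   │
│ │ ╵ │ ╷ ├───┐ │ ╶─┤ ┌───┘ ┌─┤
│ │   │ │ │   │ │   │ │     │ │
│ └───┘ │ ╵ ╷ ╵ │ ╷ └─┘ ╶───┘ │
│       │   │   │ │           │
└───────┴───┴───┴─┴───────────┘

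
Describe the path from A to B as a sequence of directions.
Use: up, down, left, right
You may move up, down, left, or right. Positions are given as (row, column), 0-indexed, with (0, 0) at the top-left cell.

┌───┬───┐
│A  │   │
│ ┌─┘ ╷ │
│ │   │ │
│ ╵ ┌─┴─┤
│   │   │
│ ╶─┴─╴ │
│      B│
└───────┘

Finding the path and converting it to directions:
Path through cells: (0,0) → (1,0) → (2,0) → (3,0) → (3,1) → (3,2) → (3,3)
Directions: down, down, down, right, right, right

Solution:

┌───┬───┐
│A  │   │
│ ┌─┘ ╷ │
│↓│   │ │
│ ╵ ┌─┴─┤
│↓  │   │
│ ╶─┴─╴ │
│↳ → → B│
└───────┘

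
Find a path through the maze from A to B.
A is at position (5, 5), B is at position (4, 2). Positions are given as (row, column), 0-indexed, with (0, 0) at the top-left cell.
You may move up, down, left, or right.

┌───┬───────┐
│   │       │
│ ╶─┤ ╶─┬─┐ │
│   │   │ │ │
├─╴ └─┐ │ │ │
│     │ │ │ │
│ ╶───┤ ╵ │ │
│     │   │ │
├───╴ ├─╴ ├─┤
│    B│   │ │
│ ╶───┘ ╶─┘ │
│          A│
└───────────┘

Finding the shortest path from (5, 5) to (4, 2):
Path length: 8 steps
Directions: left → left → left → left → left → up → right → right

Solution:

┌───┬───────┐
│   │       │
│ ╶─┤ ╶─┬─┐ │
│   │   │ │ │
├─╴ └─┐ │ │ │
│     │ │ │ │
│ ╶───┤ ╵ │ │
│     │   │ │
├───╴ ├─╴ ├─┤
│↱ → B│   │ │
│ ╶───┘ ╶─┘ │
│↑ ← ← ← ← A│
└───────────┘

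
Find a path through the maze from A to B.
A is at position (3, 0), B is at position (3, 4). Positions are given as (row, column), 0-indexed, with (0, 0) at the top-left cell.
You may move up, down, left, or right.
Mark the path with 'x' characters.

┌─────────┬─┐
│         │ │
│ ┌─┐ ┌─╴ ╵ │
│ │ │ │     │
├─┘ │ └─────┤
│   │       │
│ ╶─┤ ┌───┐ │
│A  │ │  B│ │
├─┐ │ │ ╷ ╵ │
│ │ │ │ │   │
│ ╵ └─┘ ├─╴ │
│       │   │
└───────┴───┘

Finding the shortest path from (3, 0) to (3, 4):
Path length: 8 steps
Directions: right → down → down → right → right → up → up → right

Solution:

┌─────────┬─┐
│         │ │
│ ┌─┐ ┌─╴ ╵ │
│ │ │ │     │
├─┘ │ └─────┤
│   │       │
│ ╶─┤ ┌───┐ │
│A x│ │x B│ │
├─┐ │ │ ╷ ╵ │
│ │x│ │x│   │
│ ╵ └─┘ ├─╴ │
│  x x x│   │
└───────┴───┘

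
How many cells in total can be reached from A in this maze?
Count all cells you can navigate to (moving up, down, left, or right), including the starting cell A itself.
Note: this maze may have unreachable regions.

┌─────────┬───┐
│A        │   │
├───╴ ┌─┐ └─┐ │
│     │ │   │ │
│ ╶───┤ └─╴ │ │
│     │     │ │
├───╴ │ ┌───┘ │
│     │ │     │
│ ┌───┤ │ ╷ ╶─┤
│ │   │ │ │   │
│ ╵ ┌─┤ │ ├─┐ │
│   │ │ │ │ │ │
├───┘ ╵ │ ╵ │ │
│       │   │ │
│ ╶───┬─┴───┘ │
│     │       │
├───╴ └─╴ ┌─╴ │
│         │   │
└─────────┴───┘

Using BFS/flood-fill to find all reachable cells from A:
Maze size: 9 × 7 = 63 total cells
All cells are reachable — the maze is fully connected.
Reachable cells: 63

Reachable region (· marks reachable cells):

┌─────────┬───┐
│A · · · ·│· ·│
├───╴ ┌─┐ └─┐ │
│· · ·│·│· ·│·│
│ ╶───┤ └─╴ │ │
│· · ·│· · ·│·│
├───╴ │ ┌───┘ │
│· · ·│·│· · ·│
│ ┌───┤ │ ╷ ╶─┤
│·│· ·│·│·│· ·│
│ ╵ ┌─┤ │ ├─┐ │
│· ·│·│·│·│·│·│
├───┘ ╵ │ ╵ │ │
│· · · ·│· ·│·│
│ ╶───┬─┴───┘ │
│· · ·│· · · ·│
├───╴ └─╴ ┌─╴ │
│· · · · ·│· ·│
└─────────┴───┘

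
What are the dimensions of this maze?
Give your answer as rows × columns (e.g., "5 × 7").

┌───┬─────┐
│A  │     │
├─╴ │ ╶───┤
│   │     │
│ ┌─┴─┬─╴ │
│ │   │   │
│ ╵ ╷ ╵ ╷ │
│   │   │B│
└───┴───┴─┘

Counting the maze dimensions:
Rows (vertical): 4
Columns (horizontal): 5
Dimensions: 4 × 5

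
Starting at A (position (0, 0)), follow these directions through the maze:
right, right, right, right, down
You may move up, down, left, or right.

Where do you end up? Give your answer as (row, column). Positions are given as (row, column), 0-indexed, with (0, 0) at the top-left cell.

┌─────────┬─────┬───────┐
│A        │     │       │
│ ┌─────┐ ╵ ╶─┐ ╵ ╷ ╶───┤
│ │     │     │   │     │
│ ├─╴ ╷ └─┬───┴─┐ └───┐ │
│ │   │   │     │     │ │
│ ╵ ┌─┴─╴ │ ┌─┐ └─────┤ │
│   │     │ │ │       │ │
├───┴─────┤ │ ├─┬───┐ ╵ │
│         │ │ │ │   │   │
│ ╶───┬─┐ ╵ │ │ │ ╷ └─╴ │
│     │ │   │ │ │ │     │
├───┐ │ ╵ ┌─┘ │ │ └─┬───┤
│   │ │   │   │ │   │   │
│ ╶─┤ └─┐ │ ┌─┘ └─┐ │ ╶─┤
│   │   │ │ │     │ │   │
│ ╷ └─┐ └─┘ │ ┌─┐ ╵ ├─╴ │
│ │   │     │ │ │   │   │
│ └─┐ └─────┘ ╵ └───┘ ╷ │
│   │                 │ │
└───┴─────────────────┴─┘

Following directions step by step:
Start: (0, 0)
  right: (0, 0) → (0, 1)
  right: (0, 1) → (0, 2)
  right: (0, 2) → (0, 3)
  right: (0, 3) → (0, 4)
  down: (0, 4) → (1, 4)
Final position: (1, 4)

Path taken:

┌─────────┬─────┬───────┐
│A → → → ↓│     │       │
│ ┌─────┐ ╵ ╶─┐ ╵ ╷ ╶───┤
│ │     │B    │   │     │
│ ├─╴ ╷ └─┬───┴─┐ └───┐ │
│ │   │   │     │     │ │
│ ╵ ┌─┴─╴ │ ┌─┐ └─────┤ │
│   │     │ │ │       │ │
├───┴─────┤ │ ├─┬───┐ ╵ │
│         │ │ │ │   │   │
│ ╶───┬─┐ ╵ │ │ │ ╷ └─╴ │
│     │ │   │ │ │ │     │
├───┐ │ ╵ ┌─┘ │ │ └─┬───┤
│   │ │   │   │ │   │   │
│ ╶─┤ └─┐ │ ┌─┘ └─┐ │ ╶─┤
│   │   │ │ │     │ │   │
│ ╷ └─┐ └─┘ │ ┌─┐ ╵ ├─╴ │
│ │   │     │ │ │   │   │
│ └─┐ └─────┘ ╵ └───┘ ╷ │
│   │                 │ │
└───┴─────────────────┴─┘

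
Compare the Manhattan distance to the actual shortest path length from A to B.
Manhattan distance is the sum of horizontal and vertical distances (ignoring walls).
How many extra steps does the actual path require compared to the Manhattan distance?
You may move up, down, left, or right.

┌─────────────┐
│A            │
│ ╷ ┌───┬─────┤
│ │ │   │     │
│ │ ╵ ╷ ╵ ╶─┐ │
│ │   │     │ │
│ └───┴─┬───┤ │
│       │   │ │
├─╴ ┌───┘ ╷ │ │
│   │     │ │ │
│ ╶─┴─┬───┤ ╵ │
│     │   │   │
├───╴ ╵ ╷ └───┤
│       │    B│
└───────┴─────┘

Manhattan distance: |6 - 0| + |6 - 0| = 12
Actual path length: 16
Extra steps: 16 - 12 = 4

Solution:

┌─────────────┐
│A            │
│ ╷ ┌───┬─────┤
│↓│ │   │     │
│ │ ╵ ╷ ╵ ╶─┐ │
│↓│   │     │ │
│ └───┴─┬───┤ │
│↳ ↓    │   │ │
├─╴ ┌───┘ ╷ │ │
│↓ ↲│     │ │ │
│ ╶─┴─┬───┤ ╵ │
│↳ → ↓│↱ ↓│   │
├───╴ ╵ ╷ └───┤
│    ↳ ↑│↳ → B│
└───────┴─────┘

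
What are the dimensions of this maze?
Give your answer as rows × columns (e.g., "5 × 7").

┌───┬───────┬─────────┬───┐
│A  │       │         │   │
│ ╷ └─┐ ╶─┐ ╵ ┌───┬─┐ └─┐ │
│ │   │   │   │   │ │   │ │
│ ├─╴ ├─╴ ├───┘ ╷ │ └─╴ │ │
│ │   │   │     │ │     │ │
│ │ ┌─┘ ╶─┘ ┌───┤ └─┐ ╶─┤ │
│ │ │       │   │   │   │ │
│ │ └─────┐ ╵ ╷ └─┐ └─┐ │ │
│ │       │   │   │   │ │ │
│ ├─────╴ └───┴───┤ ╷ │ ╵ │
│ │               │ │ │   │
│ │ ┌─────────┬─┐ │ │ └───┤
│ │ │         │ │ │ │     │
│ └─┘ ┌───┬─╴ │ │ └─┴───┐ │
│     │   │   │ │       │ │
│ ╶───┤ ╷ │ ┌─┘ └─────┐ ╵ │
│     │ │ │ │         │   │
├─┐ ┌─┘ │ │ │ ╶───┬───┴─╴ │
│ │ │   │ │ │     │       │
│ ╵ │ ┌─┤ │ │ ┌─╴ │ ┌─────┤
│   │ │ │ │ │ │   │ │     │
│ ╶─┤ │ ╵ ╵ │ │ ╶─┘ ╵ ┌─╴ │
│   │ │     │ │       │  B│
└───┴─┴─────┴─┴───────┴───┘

Counting the maze dimensions:
Rows (vertical): 12
Columns (horizontal): 13
Dimensions: 12 × 13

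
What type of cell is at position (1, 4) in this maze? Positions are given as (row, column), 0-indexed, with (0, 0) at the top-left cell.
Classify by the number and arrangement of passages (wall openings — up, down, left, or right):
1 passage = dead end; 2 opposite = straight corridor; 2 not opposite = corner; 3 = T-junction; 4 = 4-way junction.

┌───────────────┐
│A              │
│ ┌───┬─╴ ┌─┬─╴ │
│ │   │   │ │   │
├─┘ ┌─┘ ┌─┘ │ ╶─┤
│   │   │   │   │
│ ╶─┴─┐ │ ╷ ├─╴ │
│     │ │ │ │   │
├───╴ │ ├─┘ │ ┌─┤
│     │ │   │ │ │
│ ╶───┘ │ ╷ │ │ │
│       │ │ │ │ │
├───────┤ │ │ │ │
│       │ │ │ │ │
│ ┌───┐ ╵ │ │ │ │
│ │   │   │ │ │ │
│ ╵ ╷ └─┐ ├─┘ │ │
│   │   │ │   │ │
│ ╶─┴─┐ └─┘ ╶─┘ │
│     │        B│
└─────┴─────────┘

Checking cell at (1, 4):
Number of passages: 2
Cell type: corner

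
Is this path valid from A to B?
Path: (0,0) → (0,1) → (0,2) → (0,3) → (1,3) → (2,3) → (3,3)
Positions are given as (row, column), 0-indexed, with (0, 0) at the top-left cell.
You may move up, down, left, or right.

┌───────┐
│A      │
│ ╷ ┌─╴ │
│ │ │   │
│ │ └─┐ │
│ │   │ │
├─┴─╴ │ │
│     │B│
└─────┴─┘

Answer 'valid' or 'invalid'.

Checking path validity:
Result: All consecutive moves are passable.

valid

Correct solution:

┌───────┐
│A → → ↓│
│ ╷ ┌─╴ │
│ │ │  ↓│
│ │ └─┐ │
│ │   │↓│
├─┴─╴ │ │
│     │B│
└─────┴─┘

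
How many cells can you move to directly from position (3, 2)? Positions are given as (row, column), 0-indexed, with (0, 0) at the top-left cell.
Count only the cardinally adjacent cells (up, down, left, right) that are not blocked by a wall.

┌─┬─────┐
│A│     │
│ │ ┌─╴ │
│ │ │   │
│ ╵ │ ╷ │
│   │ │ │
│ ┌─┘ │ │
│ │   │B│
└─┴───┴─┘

Checking passable neighbors of (3, 2):
Neighbors: (2, 2), (3, 1)
Count: 2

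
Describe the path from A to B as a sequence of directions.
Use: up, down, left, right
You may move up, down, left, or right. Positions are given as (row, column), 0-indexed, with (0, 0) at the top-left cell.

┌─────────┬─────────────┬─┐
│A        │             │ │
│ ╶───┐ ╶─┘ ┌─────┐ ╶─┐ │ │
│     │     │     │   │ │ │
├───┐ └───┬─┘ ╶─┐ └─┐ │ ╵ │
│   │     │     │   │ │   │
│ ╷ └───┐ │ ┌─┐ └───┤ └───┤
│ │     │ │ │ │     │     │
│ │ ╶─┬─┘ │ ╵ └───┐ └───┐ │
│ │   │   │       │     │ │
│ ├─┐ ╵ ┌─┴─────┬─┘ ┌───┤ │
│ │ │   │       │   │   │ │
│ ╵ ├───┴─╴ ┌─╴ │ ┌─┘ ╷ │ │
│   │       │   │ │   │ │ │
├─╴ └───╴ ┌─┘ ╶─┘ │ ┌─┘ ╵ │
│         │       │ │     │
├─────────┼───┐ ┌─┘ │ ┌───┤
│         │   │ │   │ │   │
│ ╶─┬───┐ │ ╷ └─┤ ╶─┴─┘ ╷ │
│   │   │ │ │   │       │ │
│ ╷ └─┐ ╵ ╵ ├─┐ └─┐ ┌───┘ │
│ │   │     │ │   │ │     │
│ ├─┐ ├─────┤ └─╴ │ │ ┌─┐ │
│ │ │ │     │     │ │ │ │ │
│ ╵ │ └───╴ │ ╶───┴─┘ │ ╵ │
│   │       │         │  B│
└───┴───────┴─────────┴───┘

Finding the path and converting it to directions:
Path through cells: (0,0) → (0,1) → (0,2) → (0,3) → (1,3) → (1,4) → (1,5) → (0,5) → (0,6) → (0,7) → (0,8) → (0,9) → (1,9) → (1,10) → (2,10) → (3,10) → (3,11) → (3,12) → (4,12) → (5,12) → (6,12) → (7,12) → (7,11) → (6,11) → (5,11) → (5,10) → (6,10) → (6,9) → (7,9) → (8,9) → (8,8) → (9,8) → (9,9) → (9,10) → (9,11) → (8,11) → (8,12) → (9,12) → (10,12) → (11,12) → (12,12)
Directions: right, right, right, down, right, right, up, right, right, right, right, down, right, down, down, right, right, down, down, down, down, left, up, up, left, down, left, down, down, left, down, right, right, right, up, right, down, down, down, down

Solution:

┌─────────┬─────────────┬─┐
│A → → ↓  │↱ → → → ↓    │ │
│ ╶───┐ ╶─┘ ┌─────┐ ╶─┐ │ │
│     │↳ → ↑│     │↳ ↓│ │ │
├───┐ └───┬─┘ ╶─┐ └─┐ │ ╵ │
│   │     │     │   │↓│   │
│ ╷ └───┐ │ ┌─┐ └───┤ └───┤
│ │     │ │ │ │     │↳ → ↓│
│ │ ╶─┬─┘ │ ╵ └───┐ └───┐ │
│ │   │   │       │     │↓│
│ ├─┐ ╵ ┌─┴─────┬─┘ ┌───┤ │
│ │ │   │       │   │↓ ↰│↓│
│ ╵ ├───┴─╴ ┌─╴ │ ┌─┘ ╷ │ │
│   │       │   │ │↓ ↲│↑│↓│
├─╴ └───╴ ┌─┘ ╶─┘ │ ┌─┘ ╵ │
│         │       │↓│  ↑ ↲│
├─────────┼───┐ ┌─┘ │ ┌───┤
│         │   │ │↓ ↲│ │↱ ↓│
│ ╶─┬───┐ │ ╷ └─┤ ╶─┴─┘ ╷ │
│   │   │ │ │   │↳ → → ↑│↓│
│ ╷ └─┐ ╵ ╵ ├─┐ └─┐ ┌───┘ │
│ │   │     │ │   │ │    ↓│
│ ├─┐ ├─────┤ └─╴ │ │ ┌─┐ │
│ │ │ │     │     │ │ │ │↓│
│ ╵ │ └───╴ │ ╶───┴─┘ │ ╵ │
│   │       │         │  B│
└───┴───────┴─────────┴───┘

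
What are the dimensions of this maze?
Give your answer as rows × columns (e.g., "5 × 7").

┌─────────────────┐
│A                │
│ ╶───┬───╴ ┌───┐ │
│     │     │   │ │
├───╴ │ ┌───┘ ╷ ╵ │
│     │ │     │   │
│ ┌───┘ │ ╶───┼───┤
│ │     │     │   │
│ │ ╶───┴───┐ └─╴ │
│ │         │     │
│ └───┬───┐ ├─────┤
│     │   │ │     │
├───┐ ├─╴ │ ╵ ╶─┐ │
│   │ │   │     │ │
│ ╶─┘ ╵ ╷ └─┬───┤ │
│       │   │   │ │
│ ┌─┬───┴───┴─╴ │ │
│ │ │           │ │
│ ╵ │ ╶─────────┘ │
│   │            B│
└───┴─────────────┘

Counting the maze dimensions:
Rows (vertical): 10
Columns (horizontal): 9
Dimensions: 10 × 9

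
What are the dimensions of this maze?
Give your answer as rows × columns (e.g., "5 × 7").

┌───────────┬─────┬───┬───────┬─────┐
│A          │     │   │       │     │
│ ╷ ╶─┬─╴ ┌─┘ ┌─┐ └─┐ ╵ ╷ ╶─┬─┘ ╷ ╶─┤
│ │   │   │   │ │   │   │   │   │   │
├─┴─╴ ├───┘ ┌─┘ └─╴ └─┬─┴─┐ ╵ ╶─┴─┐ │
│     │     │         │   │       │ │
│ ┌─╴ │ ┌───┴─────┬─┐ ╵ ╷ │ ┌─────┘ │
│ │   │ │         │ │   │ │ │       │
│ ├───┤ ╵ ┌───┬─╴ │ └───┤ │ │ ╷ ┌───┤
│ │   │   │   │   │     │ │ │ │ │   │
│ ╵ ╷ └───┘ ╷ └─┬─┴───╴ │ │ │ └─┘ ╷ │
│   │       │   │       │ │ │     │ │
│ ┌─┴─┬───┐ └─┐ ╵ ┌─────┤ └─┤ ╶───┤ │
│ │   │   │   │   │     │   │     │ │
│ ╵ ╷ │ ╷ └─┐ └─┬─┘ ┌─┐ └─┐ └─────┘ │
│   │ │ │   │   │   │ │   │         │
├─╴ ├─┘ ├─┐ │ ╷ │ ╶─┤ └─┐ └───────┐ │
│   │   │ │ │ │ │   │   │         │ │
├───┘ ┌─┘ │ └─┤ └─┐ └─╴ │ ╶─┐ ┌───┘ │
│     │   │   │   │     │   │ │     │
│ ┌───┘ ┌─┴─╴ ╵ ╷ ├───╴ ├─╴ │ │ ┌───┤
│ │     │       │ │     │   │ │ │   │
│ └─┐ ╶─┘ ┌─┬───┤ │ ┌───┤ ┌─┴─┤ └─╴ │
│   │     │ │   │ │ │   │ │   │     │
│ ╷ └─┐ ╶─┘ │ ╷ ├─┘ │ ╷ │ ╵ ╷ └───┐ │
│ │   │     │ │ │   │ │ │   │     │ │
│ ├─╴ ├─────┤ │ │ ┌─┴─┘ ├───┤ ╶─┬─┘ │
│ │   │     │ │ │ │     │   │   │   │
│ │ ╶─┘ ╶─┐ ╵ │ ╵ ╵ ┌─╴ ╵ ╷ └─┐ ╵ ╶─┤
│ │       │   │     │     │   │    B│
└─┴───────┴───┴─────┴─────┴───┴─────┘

Counting the maze dimensions:
Rows (vertical): 15
Columns (horizontal): 18
Dimensions: 15 × 18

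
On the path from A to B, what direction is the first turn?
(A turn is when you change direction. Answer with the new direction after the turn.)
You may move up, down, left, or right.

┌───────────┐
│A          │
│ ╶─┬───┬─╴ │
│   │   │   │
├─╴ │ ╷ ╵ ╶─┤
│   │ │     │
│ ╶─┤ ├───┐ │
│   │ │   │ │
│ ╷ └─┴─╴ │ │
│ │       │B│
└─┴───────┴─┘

Directions: right, right, right, right, right, down, left, down, right, down, down
First turn direction: down

Solution:

┌───────────┐
│A → → → → ↓│
│ ╶─┬───┬─╴ │
│   │   │↓ ↲│
├─╴ │ ╷ ╵ ╶─┤
│   │ │  ↳ ↓│
│ ╶─┤ ├───┐ │
│   │ │   │↓│
│ ╷ └─┴─╴ │ │
│ │       │B│
└─┴───────┴─┘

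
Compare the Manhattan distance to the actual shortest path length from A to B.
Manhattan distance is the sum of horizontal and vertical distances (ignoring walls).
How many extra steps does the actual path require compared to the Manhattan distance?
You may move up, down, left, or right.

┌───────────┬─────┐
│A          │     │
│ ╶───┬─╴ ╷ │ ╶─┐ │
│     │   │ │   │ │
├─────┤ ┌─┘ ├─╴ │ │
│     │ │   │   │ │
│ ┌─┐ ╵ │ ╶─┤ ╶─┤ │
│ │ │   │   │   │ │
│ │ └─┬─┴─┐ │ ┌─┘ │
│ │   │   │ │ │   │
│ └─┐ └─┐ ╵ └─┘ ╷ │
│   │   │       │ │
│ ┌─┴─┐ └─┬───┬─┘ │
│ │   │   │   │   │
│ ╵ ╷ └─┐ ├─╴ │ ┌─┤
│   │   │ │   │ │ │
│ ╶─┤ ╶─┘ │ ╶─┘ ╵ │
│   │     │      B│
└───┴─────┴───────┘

Manhattan distance: |8 - 0| + |8 - 0| = 16
Actual path length: 22
Extra steps: 22 - 16 = 6

Solution:

┌───────────┬─────┐
│A → → → → ↓│     │
│ ╶───┬─╴ ╷ │ ╶─┐ │
│     │   │↓│   │ │
├─────┤ ┌─┘ ├─╴ │ │
│     │ │↓ ↲│   │ │
│ ┌─┐ ╵ │ ╶─┤ ╶─┤ │
│ │ │   │↳ ↓│   │ │
│ │ └─┬─┴─┐ │ ┌─┘ │
│ │   │   │↓│ │↱ ↓│
│ └─┐ └─┐ ╵ └─┘ ╷ │
│   │   │  ↳ → ↑│↓│
│ ┌─┴─┐ └─┬───┬─┘ │
│ │   │   │   │↓ ↲│
│ ╵ ╷ └─┐ ├─╴ │ ┌─┤
│   │   │ │   │↓│ │
│ ╶─┤ ╶─┘ │ ╶─┘ ╵ │
│   │     │    ↳ B│
└───┴─────┴───────┘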